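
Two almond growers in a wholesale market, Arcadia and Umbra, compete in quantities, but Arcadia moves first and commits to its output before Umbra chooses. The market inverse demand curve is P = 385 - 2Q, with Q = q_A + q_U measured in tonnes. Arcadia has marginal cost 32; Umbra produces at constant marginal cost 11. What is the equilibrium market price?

The follower Umbra best-responds to any q_A: π_U = (385 - 2Q)q_U - 11q_U.
Follower FOC: 374 - 2q_A - 4q_U = 0, so q_U(q_A) = (374 - 2q_A)/4.
The leader anticipates this reaction. Substituting into P = 385 - 2Q gives P = 198 - q_A, so π_A = (198 - q_A)q_A - 32q_A.
Maximising: ∂π_A/∂q_A = 166 - 2q_A = 0, giving q_A = 83.
Then q_U = (374 - 2·83)/4 = 52.
Total output Q = 135, so price P = 385 - 2·135 = 115.

115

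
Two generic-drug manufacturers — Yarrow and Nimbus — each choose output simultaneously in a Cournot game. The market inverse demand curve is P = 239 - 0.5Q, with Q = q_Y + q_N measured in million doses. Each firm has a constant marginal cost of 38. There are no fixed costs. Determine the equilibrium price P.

105

Each firm earns π_i = (239 - 0.5Q)q_i - 38q_i.
First-order condition (treating rivals' output as given): 201 - q_i - (1/2)q_j = 0.
By symmetry each firm produces the same amount; substituting q_j = q_i yields q_i = 201/(3/2) = 134.
Total output Q = 268, so price P = 239 - (1/2)·268 = 105.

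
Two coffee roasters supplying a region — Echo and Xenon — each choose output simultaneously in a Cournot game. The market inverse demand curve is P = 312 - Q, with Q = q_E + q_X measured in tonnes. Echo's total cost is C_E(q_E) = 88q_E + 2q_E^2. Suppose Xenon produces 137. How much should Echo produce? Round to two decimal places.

14.50

With the rival's output fixed at 137, Echo's profit is π_E = (312 - 137 - q_E)q_E - (88q_E + 2q_E²) = (175 - q_E)q_E - (88q_E + 2q_E²).
∂π_E/∂q_E = 87 - 6q_E = 0, so q_E = 29/2.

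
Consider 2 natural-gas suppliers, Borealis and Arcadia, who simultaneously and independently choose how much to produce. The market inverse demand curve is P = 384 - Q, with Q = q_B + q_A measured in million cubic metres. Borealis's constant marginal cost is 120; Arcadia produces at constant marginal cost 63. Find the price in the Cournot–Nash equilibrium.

189

Borealis's profit: π_B = (384 - Q)q_B - (120q_B). Setting ∂π_B/∂q_B = 0: 264 - 2q_B - (q_A) = 0.
Arcadia's first-order condition: 321 - 2q_A - (q_B) = 0.
Rearranging gives the reaction functions q_B = (264 - q_A)/2 and q_A = (321 - q_B)/2.
Substituting one into the other gives q_B = 69 and q_A = 126.
Total output Q = 195, so price P = 384 - 195 = 189.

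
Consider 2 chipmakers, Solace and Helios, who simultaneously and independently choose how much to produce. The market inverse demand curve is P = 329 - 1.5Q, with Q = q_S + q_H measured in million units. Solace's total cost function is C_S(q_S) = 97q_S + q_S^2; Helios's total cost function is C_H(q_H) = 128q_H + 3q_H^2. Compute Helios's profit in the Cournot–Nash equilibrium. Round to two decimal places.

1062.85

Solace's profit: π_S = (329 - 1.5Q)q_S - (97q_S + q_S²). Setting ∂π_S/∂q_S = 0: 232 - 5q_S - (3/2)(q_H) = 0.
Helios's profit: π_H = (329 - 1.5Q)q_H - (128q_H + 3q_H²). Setting ∂π_H/∂q_H = 0: 201 - 9q_H - (3/2)(q_S) = 0.
So q_S = (232 - (3/2)q_H)/5 and q_H = (201 - (3/2)q_S)/9.
Substituting one into the other gives q_S = 794/19 and q_H = 292/19.
Price P = 329 - (3/2)·(1086/19) = 243.2632.
Helios's profit: 243.2632·(292/19) - 128·(292/19) - 3(292/19)² = 1062.8476.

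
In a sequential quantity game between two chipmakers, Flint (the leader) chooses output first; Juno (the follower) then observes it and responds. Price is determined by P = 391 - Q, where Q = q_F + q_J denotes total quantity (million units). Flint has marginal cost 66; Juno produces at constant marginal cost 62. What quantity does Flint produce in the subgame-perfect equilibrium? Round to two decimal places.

Solve by backward induction. Given q_F, the follower Juno maximises π_J = (391 - q_F - q_J)q_J - 62q_J.
Setting the follower's marginal profit to zero, 329 - q_F - 2q_J = 0, i.e. q_J = (329 - q_F)/2.
The leader anticipates this reaction. Substituting into P = 391 - Q gives P = 453/2 - (1/2)q_F, so π_F = (453/2 - (1/2)q_F)q_F - 66q_F.
Leader FOC: 321/2 - q_F = 0, so q_F = 321/2.
Then q_J = (329 - 321/2)/2 = 337/4.

160.50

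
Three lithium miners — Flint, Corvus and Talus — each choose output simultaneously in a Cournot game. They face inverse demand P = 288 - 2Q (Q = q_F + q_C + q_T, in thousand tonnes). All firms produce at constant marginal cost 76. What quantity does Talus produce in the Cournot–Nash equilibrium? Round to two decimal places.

26.50

Each firm earns π_i = (288 - 2Q)q_i - 76q_i.
First-order condition (treating rivals' output as given): 212 - 4q_i - 2·Σ_{j≠i} q_j = 0.
By symmetry each firm produces the same amount; substituting Σ_{j≠i} q_j = 2q_i yields q_i = 212/8 = 53/2.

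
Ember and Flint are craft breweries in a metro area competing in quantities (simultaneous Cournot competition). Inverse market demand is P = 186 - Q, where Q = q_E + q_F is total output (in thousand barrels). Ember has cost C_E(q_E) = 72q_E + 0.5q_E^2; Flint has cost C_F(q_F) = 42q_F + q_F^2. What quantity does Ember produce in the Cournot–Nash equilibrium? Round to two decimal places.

28.36

Ember's profit: π_E = (186 - Q)q_E - (72q_E + (1/2)q_E²). Setting ∂π_E/∂q_E = 0: 114 - 3q_E - (q_F) = 0.
Flint's first-order condition: 144 - 4q_F - (q_E) = 0.
Best responses: q_E = (114 - q_F)/3, q_F = (144 - q_E)/4.
Solving the pair: q_E = 312/11, q_F = 318/11.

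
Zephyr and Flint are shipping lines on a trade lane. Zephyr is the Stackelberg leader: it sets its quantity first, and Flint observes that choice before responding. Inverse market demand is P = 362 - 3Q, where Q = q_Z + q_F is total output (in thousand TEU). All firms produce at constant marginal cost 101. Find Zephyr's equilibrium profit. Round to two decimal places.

2838.38

The follower Flint best-responds to any q_Z: π_F = (362 - 3Q)q_F - 101q_F.
Setting the follower's marginal profit to zero, 261 - 3q_Z - 6q_F = 0, i.e. q_F = (261 - 3q_Z)/6.
The leader anticipates this reaction. Substituting into P = 362 - 3Q gives P = 463/2 - (3/2)q_Z, so π_Z = (463/2 - (3/2)q_Z)q_Z - 101q_Z.
Maximising: ∂π_Z/∂q_Z = 261/2 - 3q_Z = 0, giving q_Z = 87/2.
Then q_F = (261 - 3·(87/2))/6 = 87/4.
Price P = 362 - 3·(261/4) = 665/4.
Zephyr's profit: (665/4 - 101)·(87/2) = 2838.3750.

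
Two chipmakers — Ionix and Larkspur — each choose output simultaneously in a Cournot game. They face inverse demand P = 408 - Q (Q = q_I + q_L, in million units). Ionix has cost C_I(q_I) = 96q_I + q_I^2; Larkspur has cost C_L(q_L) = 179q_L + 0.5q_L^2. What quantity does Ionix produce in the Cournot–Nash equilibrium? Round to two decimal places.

64.27

Ionix's profit: π_I = (408 - Q)q_I - (96q_I + q_I²). Setting ∂π_I/∂q_I = 0: 312 - 4q_I - (q_L) = 0.
Larkspur's first-order condition: 229 - 3q_L - (q_I) = 0.
Rearranging gives the reaction functions q_I = (312 - q_L)/4 and q_L = (229 - q_I)/3.
Substituting one into the other gives q_I = 707/11 and q_L = 604/11.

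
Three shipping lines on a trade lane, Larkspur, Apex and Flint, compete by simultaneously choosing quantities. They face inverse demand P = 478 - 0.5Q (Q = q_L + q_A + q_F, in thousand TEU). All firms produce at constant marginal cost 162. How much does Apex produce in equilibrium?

A representative firm's profit is π_i = q_i(478 - 0.5Q) - 162q_i.
Setting ∂π_i/∂q_i = 0 with rivals' quantities fixed: 316 - q_i - (1/2)·Σ_{j≠i} q_j = 0.
By symmetry each firm produces the same amount; substituting Σ_{j≠i} q_j = 2q_i yields q_i = 316/2 = 158.

158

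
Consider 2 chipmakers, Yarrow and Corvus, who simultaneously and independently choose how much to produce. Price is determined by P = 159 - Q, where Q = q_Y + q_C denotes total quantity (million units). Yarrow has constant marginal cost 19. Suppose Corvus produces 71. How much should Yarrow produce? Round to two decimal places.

34.50

With the rival's output fixed at 71, Yarrow's profit is π_Y = (159 - 71 - q_Y)q_Y - (19q_Y) = (88 - q_Y)q_Y - (19q_Y).
∂π_Y/∂q_Y = 69 - 2q_Y = 0, so q_Y = 69/2.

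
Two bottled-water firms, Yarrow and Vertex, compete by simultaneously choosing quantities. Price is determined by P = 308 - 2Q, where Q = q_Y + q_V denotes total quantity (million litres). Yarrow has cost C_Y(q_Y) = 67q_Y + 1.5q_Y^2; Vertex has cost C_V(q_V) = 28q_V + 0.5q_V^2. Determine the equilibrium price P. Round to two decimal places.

171.03

Yarrow's profit: π_Y = (308 - 2Q)q_Y - (67q_Y + (3/2)q_Y²). Setting ∂π_Y/∂q_Y = 0: 241 - 7q_Y - 2(q_V) = 0.
Vertex's first-order condition: 280 - 5q_V - 2(q_Y) = 0.
Best responses: q_Y = (241 - 2q_V)/7, q_V = (280 - 2q_Y)/5.
Substituting one into the other gives q_Y = 645/31 and q_V = 1478/31.
Total output Q = 68.4839, so price P = 308 - 2·68.4839 = 171.0323.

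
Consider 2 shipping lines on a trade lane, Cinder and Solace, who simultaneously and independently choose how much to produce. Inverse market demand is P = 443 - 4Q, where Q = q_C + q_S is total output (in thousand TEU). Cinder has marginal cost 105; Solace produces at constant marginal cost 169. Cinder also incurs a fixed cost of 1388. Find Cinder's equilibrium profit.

3101

Cinder's profit: π_C = (443 - 4Q)q_C - (105q_C). Setting ∂π_C/∂q_C = 0: 338 - 8q_C - 4(q_S) = 0.
Solace's profit: π_S = (443 - 4Q)q_S - (169q_S). Setting ∂π_S/∂q_S = 0: 274 - 8q_S - 4(q_C) = 0.
Best responses: q_C = (338 - 4q_S)/8, q_S = (274 - 4q_C)/8.
Substituting one into the other gives q_C = 67/2 and q_S = 35/2.
Price P = 443 - 4·51 = 239.
Cinder's profit: (239 - 105)·(67/2) - 1388 = 3101.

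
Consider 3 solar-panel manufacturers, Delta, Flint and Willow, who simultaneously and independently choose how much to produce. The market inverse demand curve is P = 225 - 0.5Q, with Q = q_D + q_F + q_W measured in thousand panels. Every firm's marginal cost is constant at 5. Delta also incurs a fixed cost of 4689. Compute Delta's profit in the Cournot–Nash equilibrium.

Each firm earns π_i = (225 - 0.5Q)q_i - 5q_i.
First-order condition (treating rivals' output as given): 220 - q_i - (1/2)·Σ_{j≠i} q_j = 0.
With identical firms every q_j equals q_i, so Σ_{j≠i} q_j = 2q_i and 220 = 2q_i, giving q_i = 110.
Price P = 225 - (1/2)·330 = 60.
Delta's profit: (60 - 5)·110 - 4689 = 1361.

1361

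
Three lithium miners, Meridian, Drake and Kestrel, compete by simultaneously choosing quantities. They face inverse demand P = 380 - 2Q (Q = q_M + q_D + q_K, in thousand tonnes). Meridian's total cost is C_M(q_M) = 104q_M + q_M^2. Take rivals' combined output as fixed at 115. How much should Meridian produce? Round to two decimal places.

With rivals' combined output fixed at 115, Meridian's profit is π_M = (380 - 2·115 - 2q_M)q_M - (104q_M + q_M²) = (150 - 2q_M)q_M - (104q_M + q_M²).
∂π_M/∂q_M = 46 - 6q_M = 0, so q_M = 23/3.

7.67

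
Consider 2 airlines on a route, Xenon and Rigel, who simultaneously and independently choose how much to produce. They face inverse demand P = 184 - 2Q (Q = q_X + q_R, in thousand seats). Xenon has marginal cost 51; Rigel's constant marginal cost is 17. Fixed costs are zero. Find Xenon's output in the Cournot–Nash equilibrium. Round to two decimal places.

16.50

Xenon's profit: π_X = (184 - 2Q)q_X - (51q_X). Setting ∂π_X/∂q_X = 0: 133 - 4q_X - 2(q_R) = 0.
Rigel's profit: π_R = (184 - 2Q)q_R - (17q_R). Setting ∂π_R/∂q_R = 0: 167 - 4q_R - 2(q_X) = 0.
Best responses: q_X = (133 - 2q_R)/4, q_R = (167 - 2q_X)/4.
Solving the pair: q_X = 33/2, q_R = 67/2.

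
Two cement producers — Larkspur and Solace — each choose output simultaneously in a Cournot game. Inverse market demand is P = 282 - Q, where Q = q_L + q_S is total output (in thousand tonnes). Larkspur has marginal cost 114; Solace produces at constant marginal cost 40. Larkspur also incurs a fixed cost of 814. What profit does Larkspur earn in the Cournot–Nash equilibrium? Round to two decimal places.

167.78

Larkspur's profit: π_L = (282 - Q)q_L - (114q_L). Setting ∂π_L/∂q_L = 0: 168 - 2q_L - (q_S) = 0.
Solace's first-order condition: 242 - 2q_S - (q_L) = 0.
So q_L = (168 - q_S)/2 and q_S = (242 - q_L)/2.
Substituting one into the other gives q_L = 94/3 and q_S = 316/3.
Price P = 282 - 410/3 = 436/3.
Larkspur's profit: (436/3 - 114)·(94/3) - 814 = 1510/9.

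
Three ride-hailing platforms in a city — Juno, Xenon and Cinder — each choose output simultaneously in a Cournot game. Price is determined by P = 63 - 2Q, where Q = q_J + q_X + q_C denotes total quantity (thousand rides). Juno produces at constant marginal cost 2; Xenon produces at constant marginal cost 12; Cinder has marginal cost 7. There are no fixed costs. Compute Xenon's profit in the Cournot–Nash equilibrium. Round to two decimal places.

Juno's profit: π_J = (63 - 2Q)q_J - (2q_J). Setting ∂π_J/∂q_J = 0: 61 - 4q_J - 2(q_X + q_C) = 0.
Xenon's first-order condition: 51 - 4q_X - 2(q_J + q_C) = 0.
Cinder's profit: π_C = (63 - 2Q)q_C - (7q_C). Setting ∂π_C/∂q_C = 0: 56 - 4q_C - 2(q_J + q_X) = 0.
Summing all 3 equations gives 168 − 8Q = 0, hence Q = 21.
Back-substituting: q_J = (61 − 42)/2 = 19/2, q_X = (51 − 42)/2 = 9/2, q_C = (56 − 42)/2 = 7.
Price P = 63 - 2·21 = 21.
Xenon's profit: (21 - 12)·(9/2) = 81/2.

40.50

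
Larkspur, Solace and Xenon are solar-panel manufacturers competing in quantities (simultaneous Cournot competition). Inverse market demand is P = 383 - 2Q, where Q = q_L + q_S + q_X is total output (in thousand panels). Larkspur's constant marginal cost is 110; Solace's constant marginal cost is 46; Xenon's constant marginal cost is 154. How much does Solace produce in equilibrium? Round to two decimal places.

63.63

Larkspur's profit: π_L = (383 - 2Q)q_L - (110q_L). Setting ∂π_L/∂q_L = 0: 273 - 4q_L - 2(q_S + q_X) = 0.
Solace's profit: π_S = (383 - 2Q)q_S - (46q_S). Setting ∂π_S/∂q_S = 0: 337 - 4q_S - 2(q_L + q_X) = 0.
Xenon's first-order condition: 229 - 4q_X - 2(q_L + q_S) = 0.
Summing all 3 equations gives 839 − 8Q = 0, hence Q = 839/8.
Back-substituting: q_L = (273 − 839/4)/2 = 253/8, q_S = (337 − 839/4)/2 = 509/8, q_X = (229 − 839/4)/2 = 77/8.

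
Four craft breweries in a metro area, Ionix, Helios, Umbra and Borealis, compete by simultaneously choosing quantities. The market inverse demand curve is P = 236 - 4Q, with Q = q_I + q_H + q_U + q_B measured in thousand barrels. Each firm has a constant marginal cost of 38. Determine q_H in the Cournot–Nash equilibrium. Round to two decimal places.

Each firm earns π_i = (236 - 4Q)q_i - 38q_i.
Setting ∂π_i/∂q_i = 0 with rivals' quantities fixed: 198 - 8q_i - 4·Σ_{j≠i} q_j = 0.
By symmetry each firm produces the same amount; substituting Σ_{j≠i} q_j = 3q_i yields q_i = 198/20 = 99/10.

9.90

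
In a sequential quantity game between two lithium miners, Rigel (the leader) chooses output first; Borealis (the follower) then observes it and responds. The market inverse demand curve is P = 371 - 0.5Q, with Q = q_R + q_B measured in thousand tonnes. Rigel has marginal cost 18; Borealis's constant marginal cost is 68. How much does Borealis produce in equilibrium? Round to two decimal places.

101.50

Solve by backward induction. Given q_R, the follower Borealis maximises π_B = (371 - (1/2)q_R - (1/2)q_B)q_B - 68q_B.
Follower FOC: 303 - (1/2)q_R - q_B = 0, so q_B(q_R) = (303 - (1/2)q_R).
The leader anticipates this reaction. Substituting into P = 371 - 0.5Q gives P = 439/2 - (1/4)q_R, so π_R = (439/2 - (1/4)q_R)q_R - 18q_R.
The leader's first-order condition 403/2 - (1/2)q_R = 0 yields q_R = 403.
Then q_B = (303 - (1/2)·403) = 203/2.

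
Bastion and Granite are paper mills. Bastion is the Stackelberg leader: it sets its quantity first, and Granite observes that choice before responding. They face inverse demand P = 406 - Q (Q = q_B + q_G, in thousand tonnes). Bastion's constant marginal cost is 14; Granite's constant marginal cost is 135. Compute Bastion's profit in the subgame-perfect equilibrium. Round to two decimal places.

The follower Granite best-responds to any q_B: π_G = (406 - Q)q_G - 135q_G.
Setting the follower's marginal profit to zero, 271 - q_B - 2q_G = 0, i.e. q_G = (271 - q_B)/2.
The leader anticipates this reaction. Substituting into P = 406 - Q gives P = 541/2 - (1/2)q_B, so π_B = (541/2 - (1/2)q_B)q_B - 14q_B.
The leader's first-order condition 513/2 - q_B = 0 yields q_B = 513/2.
Then q_G = (271 - 513/2)/2 = 29/4.
Price P = 406 - 1055/4 = 569/4.
Bastion's profit: (569/4 - 14)·(513/2) = 32896.1250.

32896.13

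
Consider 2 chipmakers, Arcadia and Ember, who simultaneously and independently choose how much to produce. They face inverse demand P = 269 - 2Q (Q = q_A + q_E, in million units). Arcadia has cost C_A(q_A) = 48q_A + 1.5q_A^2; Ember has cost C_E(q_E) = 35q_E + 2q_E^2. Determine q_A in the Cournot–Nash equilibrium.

25

Arcadia's profit: π_A = (269 - 2Q)q_A - (48q_A + (3/2)q_A²). Setting ∂π_A/∂q_A = 0: 221 - 7q_A - 2(q_E) = 0.
Ember's profit: π_E = (269 - 2Q)q_E - (35q_E + 2q_E²). Setting ∂π_E/∂q_E = 0: 234 - 8q_E - 2(q_A) = 0.
Rearranging gives the reaction functions q_A = (221 - 2q_E)/7 and q_E = (234 - 2q_A)/8.
Substituting one into the other gives q_A = 25 and q_E = 23.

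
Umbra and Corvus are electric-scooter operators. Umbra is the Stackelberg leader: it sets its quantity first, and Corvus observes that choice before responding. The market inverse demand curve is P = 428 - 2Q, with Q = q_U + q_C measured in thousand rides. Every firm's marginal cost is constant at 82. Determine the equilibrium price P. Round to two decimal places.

The follower Corvus best-responds to any q_U: π_C = (428 - 2Q)q_C - 82q_C.
∂π_C/∂q_C = 346 - 2q_U - 4q_C = 0 gives the reaction function q_C = (346 - 2q_U)/4.
Umbra substitutes q_C(q_U) into its own profit: π_U = q_U(428 - 2q_U - (346 - 2q_U)/2) - 82q_U = (255 - q_U)q_U - 82q_U.
Maximising: ∂π_U/∂q_U = 173 - 2q_U = 0, giving q_U = 173/2.
Then q_C = (346 - 2·(173/2))/4 = 173/4.
Total output Q = 519/4, so price P = 428 - 2·(519/4) = 337/2.

168.50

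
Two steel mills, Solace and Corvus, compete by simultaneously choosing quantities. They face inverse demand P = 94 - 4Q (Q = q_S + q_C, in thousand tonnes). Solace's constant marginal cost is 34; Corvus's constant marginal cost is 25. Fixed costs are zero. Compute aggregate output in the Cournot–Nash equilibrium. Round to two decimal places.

Solace's profit: π_S = (94 - 4Q)q_S - (34q_S). Setting ∂π_S/∂q_S = 0: 60 - 8q_S - 4(q_C) = 0.
Corvus's profit: π_C = (94 - 4Q)q_C - (25q_C). Setting ∂π_C/∂q_C = 0: 69 - 8q_C - 4(q_S) = 0.
So q_S = (60 - 4q_C)/8 and q_C = (69 - 4q_S)/8.
Solving the pair: q_S = 17/4, q_C = 13/2.
Total output Q = 17/4 + 13/2 = 43/4.

10.75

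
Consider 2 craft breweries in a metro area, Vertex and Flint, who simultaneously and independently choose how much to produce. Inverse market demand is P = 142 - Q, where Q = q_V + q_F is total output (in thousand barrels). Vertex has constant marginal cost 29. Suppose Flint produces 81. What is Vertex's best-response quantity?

16

With the rival's output fixed at 81, Vertex's profit is π_V = (142 - 81 - q_V)q_V - (29q_V) = (61 - q_V)q_V - (29q_V).
∂π_V/∂q_V = 32 - 2q_V = 0, so q_V = 16.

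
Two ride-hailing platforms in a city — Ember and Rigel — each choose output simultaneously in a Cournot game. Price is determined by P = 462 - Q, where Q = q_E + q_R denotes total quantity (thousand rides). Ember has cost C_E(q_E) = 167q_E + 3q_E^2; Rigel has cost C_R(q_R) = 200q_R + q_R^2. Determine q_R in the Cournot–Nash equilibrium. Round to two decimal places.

Ember's profit: π_E = (462 - Q)q_E - (167q_E + 3q_E²). Setting ∂π_E/∂q_E = 0: 295 - 8q_E - (q_R) = 0.
Rigel's profit: π_R = (462 - Q)q_R - (200q_R + q_R²). Setting ∂π_R/∂q_R = 0: 262 - 4q_R - (q_E) = 0.
Best responses: q_E = (295 - q_R)/8, q_R = (262 - q_E)/4.
Solving the pair: q_E = 918/31, q_R = 1801/31.

58.10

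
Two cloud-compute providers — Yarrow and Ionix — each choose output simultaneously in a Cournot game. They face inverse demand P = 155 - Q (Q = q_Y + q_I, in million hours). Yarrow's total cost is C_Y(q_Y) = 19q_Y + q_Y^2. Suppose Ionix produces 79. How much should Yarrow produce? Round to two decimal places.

With the rival's output fixed at 79, Yarrow's profit is π_Y = (155 - 79 - q_Y)q_Y - (19q_Y + q_Y²) = (76 - q_Y)q_Y - (19q_Y + q_Y²).
∂π_Y/∂q_Y = 57 - 4q_Y = 0, so q_Y = 57/4.

14.25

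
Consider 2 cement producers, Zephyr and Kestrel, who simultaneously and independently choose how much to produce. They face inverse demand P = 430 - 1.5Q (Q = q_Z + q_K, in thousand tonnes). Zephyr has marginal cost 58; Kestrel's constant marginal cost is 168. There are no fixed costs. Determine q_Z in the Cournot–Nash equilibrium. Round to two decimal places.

107.11

Zephyr's profit: π_Z = (430 - 1.5Q)q_Z - (58q_Z). Setting ∂π_Z/∂q_Z = 0: 372 - 3q_Z - (3/2)(q_K) = 0.
Kestrel's first-order condition: 262 - 3q_K - (3/2)(q_Z) = 0.
Best responses: q_Z = (372 - (3/2)q_K)/3, q_K = (262 - (3/2)q_Z)/3.
Solving the pair: q_Z = 964/9, q_K = 304/9.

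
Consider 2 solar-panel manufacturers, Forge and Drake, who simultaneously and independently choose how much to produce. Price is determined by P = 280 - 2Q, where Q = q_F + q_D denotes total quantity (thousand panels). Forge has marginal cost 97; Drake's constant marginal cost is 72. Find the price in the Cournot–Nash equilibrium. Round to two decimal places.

Forge's profit: π_F = (280 - 2Q)q_F - (97q_F). Setting ∂π_F/∂q_F = 0: 183 - 4q_F - 2(q_D) = 0.
Drake's first-order condition: 208 - 4q_D - 2(q_F) = 0.
So q_F = (183 - 2q_D)/4 and q_D = (208 - 2q_F)/4.
Solving the pair: q_F = 79/3, q_D = 233/6.
Total output Q = 391/6, so price P = 280 - 2·(391/6) = 449/3.

149.67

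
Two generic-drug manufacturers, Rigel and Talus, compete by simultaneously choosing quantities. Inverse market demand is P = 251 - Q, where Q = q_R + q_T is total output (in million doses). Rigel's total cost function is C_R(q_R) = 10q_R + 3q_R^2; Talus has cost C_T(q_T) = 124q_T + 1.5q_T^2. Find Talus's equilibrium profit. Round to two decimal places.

Rigel's profit: π_R = (251 - Q)q_R - (10q_R + 3q_R²). Setting ∂π_R/∂q_R = 0: 241 - 8q_R - (q_T) = 0.
Talus's profit: π_T = (251 - Q)q_T - (124q_T + (3/2)q_T²). Setting ∂π_T/∂q_T = 0: 127 - 5q_T - (q_R) = 0.
So q_R = (241 - q_T)/8 and q_T = (127 - q_R)/5.
Solving the pair: q_R = 1078/39, q_T = 775/39.
Price P = 251 - 1853/39 = 203.4872.
Talus's profit: 203.4872·(775/39) - 124·(775/39) - (3/2)(775/39)² = 987.2206.

987.22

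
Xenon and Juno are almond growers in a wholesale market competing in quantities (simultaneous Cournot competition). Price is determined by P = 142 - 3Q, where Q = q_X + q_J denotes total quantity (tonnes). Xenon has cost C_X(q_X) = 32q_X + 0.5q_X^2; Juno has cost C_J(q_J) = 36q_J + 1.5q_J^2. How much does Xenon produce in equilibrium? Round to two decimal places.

12.44

Xenon's profit: π_X = (142 - 3Q)q_X - (32q_X + (1/2)q_X²). Setting ∂π_X/∂q_X = 0: 110 - 7q_X - 3(q_J) = 0.
Juno's profit: π_J = (142 - 3Q)q_J - (36q_J + (3/2)q_J²). Setting ∂π_J/∂q_J = 0: 106 - 9q_J - 3(q_X) = 0.
Rearranging gives the reaction functions q_X = (110 - 3q_J)/7 and q_J = (106 - 3q_X)/9.
Substituting one into the other gives q_X = 112/9 and q_J = 206/27.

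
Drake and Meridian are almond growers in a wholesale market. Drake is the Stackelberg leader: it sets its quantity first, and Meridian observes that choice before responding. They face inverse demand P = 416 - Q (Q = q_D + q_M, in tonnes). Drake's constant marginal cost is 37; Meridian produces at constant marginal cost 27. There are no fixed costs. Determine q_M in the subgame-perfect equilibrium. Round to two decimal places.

Solve by backward induction. Given q_D, the follower Meridian maximises π_M = (416 - q_D - q_M)q_M - 27q_M.
Setting the follower's marginal profit to zero, 389 - q_D - 2q_M = 0, i.e. q_M = (389 - q_D)/2.
The leader anticipates this reaction. Substituting into P = 416 - Q gives P = 443/2 - (1/2)q_D, so π_D = (443/2 - (1/2)q_D)q_D - 37q_D.
Maximising: ∂π_D/∂q_D = 369/2 - q_D = 0, giving q_D = 369/2.
Then q_M = (389 - 369/2)/2 = 409/4.

102.25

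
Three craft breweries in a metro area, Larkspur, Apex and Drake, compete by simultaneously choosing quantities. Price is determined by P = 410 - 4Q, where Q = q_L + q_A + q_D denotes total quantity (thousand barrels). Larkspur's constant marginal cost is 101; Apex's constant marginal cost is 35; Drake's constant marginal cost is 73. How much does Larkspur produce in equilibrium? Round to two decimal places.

Larkspur's profit: π_L = (410 - 4Q)q_L - (101q_L). Setting ∂π_L/∂q_L = 0: 309 - 8q_L - 4(q_A + q_D) = 0.
Apex's first-order condition: 375 - 8q_A - 4(q_L + q_D) = 0.
Drake's profit: π_D = (410 - 4Q)q_D - (73q_D). Setting ∂π_D/∂q_D = 0: 337 - 8q_D - 4(q_L + q_A) = 0.
Adding the 3 conditions: 1021 − 8Q − 8Q = 0, i.e. Q = 1021/16.
Back-substituting: q_L = (309 − 1021/4)/4 = 215/16, q_A = (375 − 1021/4)/4 = 479/16, q_D = (337 − 1021/4)/4 = 327/16.

13.44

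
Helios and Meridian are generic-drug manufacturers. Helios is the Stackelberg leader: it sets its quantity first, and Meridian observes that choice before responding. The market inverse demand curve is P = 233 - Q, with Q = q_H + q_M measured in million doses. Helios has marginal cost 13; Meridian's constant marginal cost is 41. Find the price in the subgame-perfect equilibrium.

75

The follower Meridian best-responds to any q_H: π_M = (233 - Q)q_M - 41q_M.
∂π_M/∂q_M = 192 - q_H - 2q_M = 0 gives the reaction function q_M = (192 - q_H)/2.
The leader anticipates this reaction. Substituting into P = 233 - Q gives P = 137 - (1/2)q_H, so π_H = (137 - (1/2)q_H)q_H - 13q_H.
The leader's first-order condition 124 - q_H = 0 yields q_H = 124.
Then q_M = (192 - 124)/2 = 34.
Total output Q = 158, so price P = 233 - 158 = 75.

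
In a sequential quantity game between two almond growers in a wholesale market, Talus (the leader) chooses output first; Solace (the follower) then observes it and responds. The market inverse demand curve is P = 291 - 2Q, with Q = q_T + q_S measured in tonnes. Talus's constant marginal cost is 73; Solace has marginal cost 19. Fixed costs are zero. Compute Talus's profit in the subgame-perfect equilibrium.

1681

The follower Solace best-responds to any q_T: π_S = (291 - 2Q)q_S - 19q_S.
∂π_S/∂q_S = 272 - 2q_T - 4q_S = 0 gives the reaction function q_S = (272 - 2q_T)/4.
Talus substitutes q_S(q_T) into its own profit: π_T = q_T(291 - 2q_T - (272 - 2q_T)/2) - 73q_T = (155 - q_T)q_T - 73q_T.
Maximising: ∂π_T/∂q_T = 82 - 2q_T = 0, giving q_T = 41.
Then q_S = (272 - 2·41)/4 = 95/2.
Price P = 291 - 2·(177/2) = 114.
Talus's profit: (114 - 73)·41 = 1681.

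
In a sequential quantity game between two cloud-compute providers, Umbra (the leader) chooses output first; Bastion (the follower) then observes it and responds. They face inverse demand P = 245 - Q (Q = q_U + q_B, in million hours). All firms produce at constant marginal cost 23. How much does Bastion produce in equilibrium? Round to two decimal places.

55.50

The follower Bastion best-responds to any q_U: π_B = (245 - Q)q_B - 23q_B.
∂π_B/∂q_B = 222 - q_U - 2q_B = 0 gives the reaction function q_B = (222 - q_U)/2.
The leader anticipates this reaction. Substituting into P = 245 - Q gives P = 134 - (1/2)q_U, so π_U = (134 - (1/2)q_U)q_U - 23q_U.
The leader's first-order condition 111 - q_U = 0 yields q_U = 111.
Then q_B = (222 - 111)/2 = 111/2.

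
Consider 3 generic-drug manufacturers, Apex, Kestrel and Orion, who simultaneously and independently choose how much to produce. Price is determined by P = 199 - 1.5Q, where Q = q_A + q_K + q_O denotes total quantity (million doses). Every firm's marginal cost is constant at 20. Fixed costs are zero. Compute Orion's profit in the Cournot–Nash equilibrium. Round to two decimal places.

1335.04

A representative firm's profit is π_i = q_i(199 - 1.5Q) - 20q_i.
Setting ∂π_i/∂q_i = 0 with rivals' quantities fixed: 179 - 3q_i - (3/2)·Σ_{j≠i} q_j = 0.
With identical firms every q_j equals q_i, so Σ_{j≠i} q_j = 2q_i and 179 = 6q_i, giving q_i = 179/6.
Price P = 199 - (3/2)·(179/2) = 259/4.
Orion's profit: (259/4 - 20)·(179/6) = 1335.0417.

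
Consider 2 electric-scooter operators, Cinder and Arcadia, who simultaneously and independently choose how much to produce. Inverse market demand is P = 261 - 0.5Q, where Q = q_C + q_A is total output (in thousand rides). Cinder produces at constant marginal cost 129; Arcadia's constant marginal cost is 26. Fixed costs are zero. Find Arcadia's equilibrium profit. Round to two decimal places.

25387.56

Cinder's profit: π_C = (261 - 0.5Q)q_C - (129q_C). Setting ∂π_C/∂q_C = 0: 132 - q_C - (1/2)(q_A) = 0.
Arcadia's first-order condition: 235 - q_A - (1/2)(q_C) = 0.
Rearranging gives the reaction functions q_C = (132 - (1/2)q_A) and q_A = (235 - (1/2)q_C).
Solving the pair: q_C = 58/3, q_A = 676/3.
Price P = 261 - (1/2)·(734/3) = 416/3.
Arcadia's profit: (416/3 - 26)·(676/3) = 25387.5556.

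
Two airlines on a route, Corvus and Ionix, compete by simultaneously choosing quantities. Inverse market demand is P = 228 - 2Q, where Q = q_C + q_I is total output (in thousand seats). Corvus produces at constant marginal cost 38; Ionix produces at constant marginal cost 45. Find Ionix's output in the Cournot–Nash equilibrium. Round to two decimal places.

29.33

Corvus's profit: π_C = (228 - 2Q)q_C - (38q_C). Setting ∂π_C/∂q_C = 0: 190 - 4q_C - 2(q_I) = 0.
Ionix's profit: π_I = (228 - 2Q)q_I - (45q_I). Setting ∂π_I/∂q_I = 0: 183 - 4q_I - 2(q_C) = 0.
So q_C = (190 - 2q_I)/4 and q_I = (183 - 2q_C)/4.
Substituting one into the other gives q_C = 197/6 and q_I = 88/3.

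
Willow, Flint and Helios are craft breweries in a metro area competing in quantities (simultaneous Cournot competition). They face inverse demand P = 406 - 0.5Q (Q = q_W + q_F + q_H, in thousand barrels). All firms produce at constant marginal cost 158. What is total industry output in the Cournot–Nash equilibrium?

372

A representative firm's profit is π_i = q_i(406 - 0.5Q) - 158q_i.
Setting ∂π_i/∂q_i = 0 with rivals' quantities fixed: 248 - q_i - (1/2)·Σ_{j≠i} q_j = 0.
By symmetry each firm produces the same amount; substituting Σ_{j≠i} q_j = 2q_i yields q_i = 248/2 = 124.
Total output Q = 124 + 124 + 124 = 372.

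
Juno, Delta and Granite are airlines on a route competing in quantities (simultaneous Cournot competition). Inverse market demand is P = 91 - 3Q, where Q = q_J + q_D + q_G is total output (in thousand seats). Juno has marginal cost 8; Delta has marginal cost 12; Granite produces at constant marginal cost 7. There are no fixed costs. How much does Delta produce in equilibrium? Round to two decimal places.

5.83

Juno's profit: π_J = (91 - 3Q)q_J - (8q_J). Setting ∂π_J/∂q_J = 0: 83 - 6q_J - 3(q_D + q_G) = 0.
Delta's first-order condition: 79 - 6q_D - 3(q_J + q_G) = 0.
Granite's first-order condition: 84 - 6q_G - 3(q_J + q_D) = 0.
Summing all 3 equations gives 246 − 12Q = 0, hence Q = 41/2.
Back-substituting: q_J = (83 − 123/2)/3 = 43/6, q_D = (79 − 123/2)/3 = 35/6, q_G = (84 − 123/2)/3 = 15/2.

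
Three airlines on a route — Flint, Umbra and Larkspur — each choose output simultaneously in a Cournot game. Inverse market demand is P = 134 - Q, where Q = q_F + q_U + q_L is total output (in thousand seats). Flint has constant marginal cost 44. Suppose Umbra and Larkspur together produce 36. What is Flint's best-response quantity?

27

With rivals' combined output fixed at 36, Flint's profit is π_F = (134 - 36 - q_F)q_F - (44q_F) = (98 - q_F)q_F - (44q_F).
∂π_F/∂q_F = 54 - 2q_F = 0, so q_F = 27.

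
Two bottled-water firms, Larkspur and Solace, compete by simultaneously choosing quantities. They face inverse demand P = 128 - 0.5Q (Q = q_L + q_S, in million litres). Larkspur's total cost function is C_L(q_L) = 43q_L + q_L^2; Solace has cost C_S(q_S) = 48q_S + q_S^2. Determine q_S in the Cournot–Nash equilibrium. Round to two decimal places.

Larkspur's profit: π_L = (128 - 0.5Q)q_L - (43q_L + q_L²). Setting ∂π_L/∂q_L = 0: 85 - 3q_L - (1/2)(q_S) = 0.
Solace's profit: π_S = (128 - 0.5Q)q_S - (48q_S + q_S²). Setting ∂π_S/∂q_S = 0: 80 - 3q_S - (1/2)(q_L) = 0.
Best responses: q_L = (85 - (1/2)q_S)/3, q_S = (80 - (1/2)q_L)/3.
Solving the pair: q_L = 172/7, q_S = 158/7.

22.57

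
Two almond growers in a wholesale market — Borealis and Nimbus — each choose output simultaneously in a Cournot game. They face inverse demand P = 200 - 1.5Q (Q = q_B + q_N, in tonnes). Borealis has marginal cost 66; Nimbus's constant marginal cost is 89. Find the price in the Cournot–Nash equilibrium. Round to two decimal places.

Borealis's profit: π_B = (200 - 1.5Q)q_B - (66q_B). Setting ∂π_B/∂q_B = 0: 134 - 3q_B - (3/2)(q_N) = 0.
Nimbus's first-order condition: 111 - 3q_N - (3/2)(q_B) = 0.
Best responses: q_B = (134 - (3/2)q_N)/3, q_N = (111 - (3/2)q_B)/3.
Substituting one into the other gives q_B = 314/9 and q_N = 176/9.
Total output Q = 490/9, so price P = 200 - (3/2)·(490/9) = 355/3.

118.33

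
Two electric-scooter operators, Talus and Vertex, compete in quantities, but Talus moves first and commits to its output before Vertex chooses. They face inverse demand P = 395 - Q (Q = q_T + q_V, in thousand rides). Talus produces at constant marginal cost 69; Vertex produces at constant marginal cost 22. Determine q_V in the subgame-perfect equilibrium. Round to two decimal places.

Solve by backward induction. Given q_T, the follower Vertex maximises π_V = (395 - q_T - q_V)q_V - 22q_V.
∂π_V/∂q_V = 373 - q_T - 2q_V = 0 gives the reaction function q_V = (373 - q_T)/2.
Talus substitutes q_V(q_T) into its own profit: π_T = q_T(395 - q_T - (373 - q_T)/2) - 69q_T = (417/2 - (1/2)q_T)q_T - 69q_T.
The leader's first-order condition 279/2 - q_T = 0 yields q_T = 279/2.
Then q_V = (373 - 279/2)/2 = 467/4.

116.75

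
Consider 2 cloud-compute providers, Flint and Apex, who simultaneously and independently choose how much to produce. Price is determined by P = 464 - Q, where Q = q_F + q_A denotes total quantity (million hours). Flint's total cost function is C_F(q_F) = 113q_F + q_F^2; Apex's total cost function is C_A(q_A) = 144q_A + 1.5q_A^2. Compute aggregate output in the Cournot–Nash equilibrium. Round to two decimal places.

Flint's profit: π_F = (464 - Q)q_F - (113q_F + q_F²). Setting ∂π_F/∂q_F = 0: 351 - 4q_F - (q_A) = 0.
Apex's profit: π_A = (464 - Q)q_A - (144q_A + (3/2)q_A²). Setting ∂π_A/∂q_A = 0: 320 - 5q_A - (q_F) = 0.
So q_F = (351 - q_A)/4 and q_A = (320 - q_F)/5.
Substituting one into the other gives q_F = 1435/19 and q_A = 929/19.
Total output Q = 1435/19 + 929/19 = 124.4211.

124.42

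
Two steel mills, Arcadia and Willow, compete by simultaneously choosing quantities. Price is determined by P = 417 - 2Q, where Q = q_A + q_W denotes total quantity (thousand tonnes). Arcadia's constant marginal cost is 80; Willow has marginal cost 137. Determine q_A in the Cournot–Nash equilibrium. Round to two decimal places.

Arcadia's profit: π_A = (417 - 2Q)q_A - (80q_A). Setting ∂π_A/∂q_A = 0: 337 - 4q_A - 2(q_W) = 0.
Willow's first-order condition: 280 - 4q_W - 2(q_A) = 0.
So q_A = (337 - 2q_W)/4 and q_W = (280 - 2q_A)/4.
Solving the pair: q_A = 197/3, q_W = 223/6.

65.67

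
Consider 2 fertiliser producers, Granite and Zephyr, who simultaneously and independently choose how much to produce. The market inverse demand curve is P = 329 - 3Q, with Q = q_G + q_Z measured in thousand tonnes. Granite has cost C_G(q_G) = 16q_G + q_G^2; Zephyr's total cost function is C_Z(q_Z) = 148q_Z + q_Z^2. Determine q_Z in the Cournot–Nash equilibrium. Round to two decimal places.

Granite's profit: π_G = (329 - 3Q)q_G - (16q_G + q_G²). Setting ∂π_G/∂q_G = 0: 313 - 8q_G - 3(q_Z) = 0.
Zephyr's profit: π_Z = (329 - 3Q)q_Z - (148q_Z + q_Z²). Setting ∂π_Z/∂q_Z = 0: 181 - 8q_Z - 3(q_G) = 0.
Best responses: q_G = (313 - 3q_Z)/8, q_Z = (181 - 3q_G)/8.
Solving the pair: q_G = 1961/55, q_Z = 509/55.

9.25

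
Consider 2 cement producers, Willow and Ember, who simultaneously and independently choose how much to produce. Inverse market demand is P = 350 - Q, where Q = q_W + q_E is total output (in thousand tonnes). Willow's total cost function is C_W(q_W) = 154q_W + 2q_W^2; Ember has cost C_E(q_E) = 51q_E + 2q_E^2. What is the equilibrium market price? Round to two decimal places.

Willow's profit: π_W = (350 - Q)q_W - (154q_W + 2q_W²). Setting ∂π_W/∂q_W = 0: 196 - 6q_W - (q_E) = 0.
Ember's first-order condition: 299 - 6q_E - (q_W) = 0.
Rearranging gives the reaction functions q_W = (196 - q_E)/6 and q_E = (299 - q_W)/6.
Substituting one into the other gives q_W = 877/35 and q_E = 1598/35.
Total output Q = 495/7, so price P = 350 - 495/7 = 1955/7.

279.29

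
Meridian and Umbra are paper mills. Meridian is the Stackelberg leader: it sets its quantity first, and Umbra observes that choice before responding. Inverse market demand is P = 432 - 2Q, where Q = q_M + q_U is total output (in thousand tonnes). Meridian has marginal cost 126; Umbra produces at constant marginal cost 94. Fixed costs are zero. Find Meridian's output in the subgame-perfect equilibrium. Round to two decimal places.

68.50

The follower Umbra best-responds to any q_M: π_U = (432 - 2Q)q_U - 94q_U.
Follower FOC: 338 - 2q_M - 4q_U = 0, so q_U(q_M) = (338 - 2q_M)/4.
The leader anticipates this reaction. Substituting into P = 432 - 2Q gives P = 263 - q_M, so π_M = (263 - q_M)q_M - 126q_M.
The leader's first-order condition 137 - 2q_M = 0 yields q_M = 137/2.
Then q_U = (338 - 2·(137/2))/4 = 201/4.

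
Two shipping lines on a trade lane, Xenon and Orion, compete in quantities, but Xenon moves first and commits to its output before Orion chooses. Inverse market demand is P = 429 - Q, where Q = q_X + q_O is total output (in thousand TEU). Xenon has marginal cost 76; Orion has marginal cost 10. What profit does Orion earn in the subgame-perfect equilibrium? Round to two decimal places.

18975.06

The follower Orion best-responds to any q_X: π_O = (429 - Q)q_O - 10q_O.
Setting the follower's marginal profit to zero, 419 - q_X - 2q_O = 0, i.e. q_O = (419 - q_X)/2.
The leader anticipates this reaction. Substituting into P = 429 - Q gives P = 439/2 - (1/2)q_X, so π_X = (439/2 - (1/2)q_X)q_X - 76q_X.
The leader's first-order condition 287/2 - q_X = 0 yields q_X = 287/2.
Then q_O = (419 - 287/2)/2 = 551/4.
Price P = 429 - 1125/4 = 591/4.
Orion's profit: (591/4 - 10)·(551/4) = 18975.0625.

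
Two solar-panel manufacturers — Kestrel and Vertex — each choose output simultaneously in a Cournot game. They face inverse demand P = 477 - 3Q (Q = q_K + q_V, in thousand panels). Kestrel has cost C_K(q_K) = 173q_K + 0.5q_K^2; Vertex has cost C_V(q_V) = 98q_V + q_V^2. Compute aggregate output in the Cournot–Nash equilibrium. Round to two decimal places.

64.60

Kestrel's profit: π_K = (477 - 3Q)q_K - (173q_K + (1/2)q_K²). Setting ∂π_K/∂q_K = 0: 304 - 7q_K - 3(q_V) = 0.
Vertex's profit: π_V = (477 - 3Q)q_V - (98q_V + q_V²). Setting ∂π_V/∂q_V = 0: 379 - 8q_V - 3(q_K) = 0.
So q_K = (304 - 3q_V)/7 and q_V = (379 - 3q_K)/8.
Solving the pair: q_K = 1295/47, q_V = 1741/47.
Total output Q = 1295/47 + 1741/47 = 64.5957.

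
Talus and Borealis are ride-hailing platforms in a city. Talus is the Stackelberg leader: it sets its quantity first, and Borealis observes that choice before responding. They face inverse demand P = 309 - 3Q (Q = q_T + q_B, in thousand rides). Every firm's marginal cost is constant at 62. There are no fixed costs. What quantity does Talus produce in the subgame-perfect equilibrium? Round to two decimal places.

41.17

The follower Borealis best-responds to any q_T: π_B = (309 - 3Q)q_B - 62q_B.
∂π_B/∂q_B = 247 - 3q_T - 6q_B = 0 gives the reaction function q_B = (247 - 3q_T)/6.
Talus substitutes q_B(q_T) into its own profit: π_T = q_T(309 - 3q_T - (247 - 3q_T)/2) - 62q_T = (371/2 - (3/2)q_T)q_T - 62q_T.
The leader's first-order condition 247/2 - 3q_T = 0 yields q_T = 247/6.
Then q_B = (247 - 3·(247/6))/6 = 247/12.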